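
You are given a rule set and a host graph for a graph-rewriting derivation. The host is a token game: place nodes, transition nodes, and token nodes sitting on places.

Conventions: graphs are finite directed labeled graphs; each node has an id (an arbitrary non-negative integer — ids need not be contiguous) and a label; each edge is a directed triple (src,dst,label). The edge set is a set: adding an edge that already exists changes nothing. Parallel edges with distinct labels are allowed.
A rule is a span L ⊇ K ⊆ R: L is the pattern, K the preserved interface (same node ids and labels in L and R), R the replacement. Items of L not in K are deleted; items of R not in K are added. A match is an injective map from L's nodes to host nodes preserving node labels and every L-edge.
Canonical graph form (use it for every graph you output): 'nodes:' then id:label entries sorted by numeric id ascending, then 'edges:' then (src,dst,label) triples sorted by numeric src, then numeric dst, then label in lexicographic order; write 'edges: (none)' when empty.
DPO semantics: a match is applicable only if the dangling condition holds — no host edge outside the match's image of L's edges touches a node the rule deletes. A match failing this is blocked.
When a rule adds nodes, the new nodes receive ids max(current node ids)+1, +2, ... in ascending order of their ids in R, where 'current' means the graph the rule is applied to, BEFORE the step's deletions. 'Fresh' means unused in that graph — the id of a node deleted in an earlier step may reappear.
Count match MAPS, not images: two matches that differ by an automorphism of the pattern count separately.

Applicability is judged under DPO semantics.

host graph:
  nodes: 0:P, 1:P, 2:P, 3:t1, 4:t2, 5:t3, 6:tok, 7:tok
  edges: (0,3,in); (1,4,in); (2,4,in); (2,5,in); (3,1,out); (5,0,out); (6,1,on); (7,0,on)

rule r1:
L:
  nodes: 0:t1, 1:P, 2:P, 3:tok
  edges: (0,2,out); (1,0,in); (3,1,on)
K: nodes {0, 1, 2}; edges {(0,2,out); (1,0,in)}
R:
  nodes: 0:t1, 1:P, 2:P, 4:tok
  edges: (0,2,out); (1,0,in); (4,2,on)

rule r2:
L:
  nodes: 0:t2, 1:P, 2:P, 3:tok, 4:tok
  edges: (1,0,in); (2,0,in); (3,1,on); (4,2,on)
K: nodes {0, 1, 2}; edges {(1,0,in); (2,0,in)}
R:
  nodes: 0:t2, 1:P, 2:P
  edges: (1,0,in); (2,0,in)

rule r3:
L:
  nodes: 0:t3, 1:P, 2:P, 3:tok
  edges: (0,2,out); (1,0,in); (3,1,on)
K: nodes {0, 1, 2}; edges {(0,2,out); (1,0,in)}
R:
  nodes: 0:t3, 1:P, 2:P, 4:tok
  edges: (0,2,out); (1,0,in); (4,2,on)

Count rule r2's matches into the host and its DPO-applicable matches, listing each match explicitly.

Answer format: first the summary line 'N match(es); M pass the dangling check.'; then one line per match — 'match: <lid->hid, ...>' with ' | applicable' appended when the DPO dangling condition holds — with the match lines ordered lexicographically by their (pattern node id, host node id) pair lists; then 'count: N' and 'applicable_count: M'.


0 match(es); 0 pass the dangling check.
count: 0
applicable_count: 0


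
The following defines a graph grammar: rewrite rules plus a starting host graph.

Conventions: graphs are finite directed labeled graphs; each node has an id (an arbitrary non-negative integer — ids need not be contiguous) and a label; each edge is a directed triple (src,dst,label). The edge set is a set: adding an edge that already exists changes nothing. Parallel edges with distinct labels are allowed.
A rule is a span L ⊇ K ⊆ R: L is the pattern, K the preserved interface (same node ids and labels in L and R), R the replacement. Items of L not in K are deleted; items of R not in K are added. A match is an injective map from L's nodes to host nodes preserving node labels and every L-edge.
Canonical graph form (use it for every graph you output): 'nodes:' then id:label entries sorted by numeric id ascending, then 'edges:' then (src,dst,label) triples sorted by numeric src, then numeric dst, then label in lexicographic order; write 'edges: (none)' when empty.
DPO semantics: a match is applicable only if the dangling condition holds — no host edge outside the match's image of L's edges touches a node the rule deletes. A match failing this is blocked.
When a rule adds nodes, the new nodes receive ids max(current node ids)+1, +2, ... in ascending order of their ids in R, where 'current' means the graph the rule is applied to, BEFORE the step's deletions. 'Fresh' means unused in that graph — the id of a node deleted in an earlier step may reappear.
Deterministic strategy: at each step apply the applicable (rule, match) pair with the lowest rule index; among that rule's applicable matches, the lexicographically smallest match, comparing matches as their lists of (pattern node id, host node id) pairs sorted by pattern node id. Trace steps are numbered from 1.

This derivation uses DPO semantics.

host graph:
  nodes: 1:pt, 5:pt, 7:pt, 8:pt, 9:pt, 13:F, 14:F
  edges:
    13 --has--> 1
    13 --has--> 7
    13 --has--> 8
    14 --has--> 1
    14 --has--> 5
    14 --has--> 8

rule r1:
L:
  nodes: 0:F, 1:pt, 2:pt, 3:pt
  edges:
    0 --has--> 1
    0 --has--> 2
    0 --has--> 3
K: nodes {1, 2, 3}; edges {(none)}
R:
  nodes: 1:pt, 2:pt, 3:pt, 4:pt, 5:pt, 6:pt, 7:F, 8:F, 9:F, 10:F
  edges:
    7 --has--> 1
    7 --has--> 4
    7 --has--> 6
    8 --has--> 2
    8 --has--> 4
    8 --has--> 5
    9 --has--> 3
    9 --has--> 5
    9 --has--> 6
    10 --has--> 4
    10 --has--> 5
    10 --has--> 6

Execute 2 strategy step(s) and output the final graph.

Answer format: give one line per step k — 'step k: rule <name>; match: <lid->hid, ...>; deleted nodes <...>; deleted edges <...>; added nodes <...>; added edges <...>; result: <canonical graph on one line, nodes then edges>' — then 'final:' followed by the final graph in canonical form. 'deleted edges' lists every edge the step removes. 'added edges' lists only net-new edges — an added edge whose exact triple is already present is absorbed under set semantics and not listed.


step 1: rule r1; match: 0->13, 1->1, 2->7, 3->8; deleted nodes 13; deleted edges (13,1,has); (13,7,has); (13,8,has); added nodes 15, 16, 17, 18, 19, 20, 21; added edges (18,1,has); (18,15,has); (18,17,has); (19,7,has); (19,15,has); (19,16,has); (20,8,has); (20,16,has); (20,17,has); (21,15,has); (21,16,has); (21,17,has); result: nodes: 1:pt, 5:pt, 7:pt, 8:pt, 9:pt, 14:F, 15:pt, 16:pt, 17:pt, 18:F, 19:F, 20:F, 21:F edges: (14,1,has); (14,5,has); (14,8,has); (18,1,has); (18,15,has); (18,17,has); (19,7,has); (19,15,has); (19,16,has); (20,8,has); (20,16,has); (20,17,has); (21,15,has); (21,16,has); (21,17,has)
step 2: rule r1; match: 0->14, 1->1, 2->5, 3->8; deleted nodes 14; deleted edges (14,1,has); (14,5,has); (14,8,has); added nodes 22, 23, 24, 25, 26, 27, 28; added edges (25,1,has); (25,22,has); (25,24,has); (26,5,has); (26,22,has); (26,23,has); (27,8,has); (27,23,has); (27,24,has); (28,22,has); (28,23,has); (28,24,has); result: nodes: 1:pt, 5:pt, 7:pt, 8:pt, 9:pt, 15:pt, 16:pt, 17:pt, 18:F, 19:F, 20:F, 21:F, 22:pt, 23:pt, 24:pt, 25:F, 26:F, 27:F, 28:F edges: (18,1,has); (18,15,has); (18,17,has); (19,7,has); (19,15,has); (19,16,has); (20,8,has); (20,16,has); (20,17,has); (21,15,has); (21,16,has); (21,17,has); (25,1,has); (25,22,has); (25,24,has); (26,5,has); (26,22,has); (26,23,has); (27,8,has); (27,23,has); (27,24,has); (28,22,has); (28,23,has); (28,24,has)
final:
nodes: 1:pt, 5:pt, 7:pt, 8:pt, 9:pt, 15:pt, 16:pt, 17:pt, 18:F, 19:F, 20:F, 21:F, 22:pt, 23:pt, 24:pt, 25:F, 26:F, 27:F, 28:F
edges: (18,1,has); (18,15,has); (18,17,has); (19,7,has); (19,15,has); (19,16,has); (20,8,has); (20,16,has); (20,17,has); (21,15,has); (21,16,has); (21,17,has); (25,1,has); (25,22,has); (25,24,has); (26,5,has); (26,22,has); (26,23,has); (27,8,has); (27,23,has); (27,24,has); (28,22,has); (28,23,has); (28,24,has)


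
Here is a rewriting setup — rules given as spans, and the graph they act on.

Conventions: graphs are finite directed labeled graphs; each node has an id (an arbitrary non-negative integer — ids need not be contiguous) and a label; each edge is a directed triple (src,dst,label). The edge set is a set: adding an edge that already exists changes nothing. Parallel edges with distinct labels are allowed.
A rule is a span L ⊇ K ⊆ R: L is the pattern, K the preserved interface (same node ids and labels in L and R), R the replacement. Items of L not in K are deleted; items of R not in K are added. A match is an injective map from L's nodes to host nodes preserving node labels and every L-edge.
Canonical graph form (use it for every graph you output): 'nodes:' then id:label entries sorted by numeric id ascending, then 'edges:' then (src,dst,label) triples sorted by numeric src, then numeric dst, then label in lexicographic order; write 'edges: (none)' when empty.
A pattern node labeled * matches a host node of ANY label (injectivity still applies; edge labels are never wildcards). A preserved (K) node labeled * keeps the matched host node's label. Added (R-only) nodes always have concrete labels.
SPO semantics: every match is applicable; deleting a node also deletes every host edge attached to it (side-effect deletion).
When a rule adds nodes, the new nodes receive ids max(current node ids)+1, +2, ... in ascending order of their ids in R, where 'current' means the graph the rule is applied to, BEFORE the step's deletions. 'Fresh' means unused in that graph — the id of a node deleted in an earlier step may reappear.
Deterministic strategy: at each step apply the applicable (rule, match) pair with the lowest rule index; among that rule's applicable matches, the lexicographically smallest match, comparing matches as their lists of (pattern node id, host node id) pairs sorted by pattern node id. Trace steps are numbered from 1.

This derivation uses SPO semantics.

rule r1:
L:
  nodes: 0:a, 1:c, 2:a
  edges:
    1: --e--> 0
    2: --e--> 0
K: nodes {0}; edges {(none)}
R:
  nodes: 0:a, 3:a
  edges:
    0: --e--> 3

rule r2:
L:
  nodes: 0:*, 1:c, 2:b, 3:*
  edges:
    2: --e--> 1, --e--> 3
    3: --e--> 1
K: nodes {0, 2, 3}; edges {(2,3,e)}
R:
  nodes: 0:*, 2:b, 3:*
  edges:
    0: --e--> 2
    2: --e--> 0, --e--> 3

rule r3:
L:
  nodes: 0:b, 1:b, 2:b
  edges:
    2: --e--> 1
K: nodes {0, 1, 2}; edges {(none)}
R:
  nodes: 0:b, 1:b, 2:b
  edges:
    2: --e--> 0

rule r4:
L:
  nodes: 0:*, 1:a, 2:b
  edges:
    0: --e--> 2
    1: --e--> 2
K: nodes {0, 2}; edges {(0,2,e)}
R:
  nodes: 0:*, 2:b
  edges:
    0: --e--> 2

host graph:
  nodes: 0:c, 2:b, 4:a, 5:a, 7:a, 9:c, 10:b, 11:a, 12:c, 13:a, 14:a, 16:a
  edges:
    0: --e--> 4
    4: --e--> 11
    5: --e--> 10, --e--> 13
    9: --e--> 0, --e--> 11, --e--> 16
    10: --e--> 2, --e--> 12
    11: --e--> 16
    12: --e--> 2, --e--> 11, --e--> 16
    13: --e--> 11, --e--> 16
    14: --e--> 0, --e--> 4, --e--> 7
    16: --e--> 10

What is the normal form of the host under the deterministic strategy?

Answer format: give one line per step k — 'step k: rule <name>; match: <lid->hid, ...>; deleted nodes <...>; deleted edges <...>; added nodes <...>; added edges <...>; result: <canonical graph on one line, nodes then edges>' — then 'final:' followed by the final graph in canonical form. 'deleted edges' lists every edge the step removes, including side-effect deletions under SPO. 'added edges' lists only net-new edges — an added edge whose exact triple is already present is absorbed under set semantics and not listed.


step 1: rule r1; match: 0->4, 1->0, 2->14; deleted nodes 0, 14; deleted edges (0,4,e); (9,0,e); (14,0,e); (14,4,e); (14,7,e); added nodes 17; added edges (4,17,e); result: nodes: 2:b, 4:a, 5:a, 7:a, 9:c, 10:b, 11:a, 12:c, 13:a, 16:a, 17:a edges: (4,11,e); (4,17,e); (5,10,e); (5,13,e); (9,11,e); (9,16,e); (10,2,e); (10,12,e); (11,16,e); (12,2,e); (12,11,e); (12,16,e); (13,11,e); (13,16,e); (16,10,e)
step 2: rule r1; match: 0->11, 1->9, 2->4; deleted nodes 4, 9; deleted edges (4,11,e); (4,17,e); (9,11,e); (9,16,e); added nodes 18; added edges (11,18,e); result: nodes: 2:b, 5:a, 7:a, 10:b, 11:a, 12:c, 13:a, 16:a, 17:a, 18:a edges: (5,10,e); (5,13,e); (10,2,e); (10,12,e); (11,16,e); (11,18,e); (12,2,e); (12,11,e); (12,16,e); (13,11,e); (13,16,e); (16,10,e)
step 3: rule r1; match: 0->11, 1->12, 2->13; deleted nodes 12, 13; deleted edges (5,13,e); (10,12,e); (12,2,e); (12,11,e); (12,16,e); (13,11,e); (13,16,e); added nodes 19; added edges (11,19,e); result: nodes: 2:b, 5:a, 7:a, 10:b, 11:a, 16:a, 17:a, 18:a, 19:a edges: (5,10,e); (10,2,e); (11,16,e); (11,18,e); (11,19,e); (16,10,e)
step 4: rule r4; match: 0->5, 1->16, 2->10; deleted nodes 16; deleted edges (11,16,e); (16,10,e); added nodes (none); added edges (none); result: nodes: 2:b, 5:a, 7:a, 10:b, 11:a, 17:a, 18:a, 19:a edges: (5,10,e); (10,2,e); (11,18,e); (11,19,e)
final:
nodes: 2:b, 5:a, 7:a, 10:b, 11:a, 17:a, 18:a, 19:a
edges: (5,10,e); (10,2,e); (11,18,e); (11,19,e)


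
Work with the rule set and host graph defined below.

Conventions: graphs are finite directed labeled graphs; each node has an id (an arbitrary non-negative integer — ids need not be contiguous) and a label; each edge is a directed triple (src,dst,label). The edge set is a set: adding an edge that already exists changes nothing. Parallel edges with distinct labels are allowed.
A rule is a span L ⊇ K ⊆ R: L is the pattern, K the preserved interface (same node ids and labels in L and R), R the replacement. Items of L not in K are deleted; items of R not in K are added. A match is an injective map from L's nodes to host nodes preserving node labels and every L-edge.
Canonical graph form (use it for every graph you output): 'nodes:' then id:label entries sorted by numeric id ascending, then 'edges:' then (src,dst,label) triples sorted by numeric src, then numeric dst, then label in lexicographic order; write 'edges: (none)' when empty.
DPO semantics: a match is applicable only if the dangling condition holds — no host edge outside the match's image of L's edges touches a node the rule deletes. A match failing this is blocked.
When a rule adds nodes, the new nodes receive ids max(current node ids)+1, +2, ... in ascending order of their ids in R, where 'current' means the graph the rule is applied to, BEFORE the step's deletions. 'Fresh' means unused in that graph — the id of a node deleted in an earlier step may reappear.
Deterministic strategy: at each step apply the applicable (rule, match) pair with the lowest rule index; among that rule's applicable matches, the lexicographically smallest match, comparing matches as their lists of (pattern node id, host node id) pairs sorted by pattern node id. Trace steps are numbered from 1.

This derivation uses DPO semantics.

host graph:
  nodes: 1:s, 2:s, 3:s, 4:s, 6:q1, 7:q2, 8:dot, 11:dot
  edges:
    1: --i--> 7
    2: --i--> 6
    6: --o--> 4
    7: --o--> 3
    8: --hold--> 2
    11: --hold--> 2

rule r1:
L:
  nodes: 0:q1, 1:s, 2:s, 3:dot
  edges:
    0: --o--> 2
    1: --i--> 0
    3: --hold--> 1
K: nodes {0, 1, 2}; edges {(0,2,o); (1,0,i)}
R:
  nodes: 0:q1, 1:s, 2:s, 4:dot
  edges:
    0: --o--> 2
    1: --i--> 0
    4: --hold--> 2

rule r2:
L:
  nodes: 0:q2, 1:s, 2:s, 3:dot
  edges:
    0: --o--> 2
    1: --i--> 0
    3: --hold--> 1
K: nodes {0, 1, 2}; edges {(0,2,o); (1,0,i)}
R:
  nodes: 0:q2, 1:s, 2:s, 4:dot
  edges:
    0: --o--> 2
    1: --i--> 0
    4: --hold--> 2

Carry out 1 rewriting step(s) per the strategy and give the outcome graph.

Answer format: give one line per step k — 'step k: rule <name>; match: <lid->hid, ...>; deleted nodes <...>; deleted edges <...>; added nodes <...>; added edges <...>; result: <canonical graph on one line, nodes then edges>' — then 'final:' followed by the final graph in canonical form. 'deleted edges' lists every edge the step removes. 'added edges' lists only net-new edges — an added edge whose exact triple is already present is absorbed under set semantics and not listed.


step 1: rule r1; match: 0->6, 1->2, 2->4, 3->8; deleted nodes 8; deleted edges (8,2,hold); added nodes 12; added edges (12,4,hold); result: nodes: 1:s, 2:s, 3:s, 4:s, 6:q1, 7:q2, 11:dot, 12:dot edges: (1,7,i); (2,6,i); (6,4,o); (7,3,o); (11,2,hold); (12,4,hold)
final:
nodes: 1:s, 2:s, 3:s, 4:s, 6:q1, 7:q2, 11:dot, 12:dot
edges: (1,7,i); (2,6,i); (6,4,o); (7,3,o); (11,2,hold); (12,4,hold)


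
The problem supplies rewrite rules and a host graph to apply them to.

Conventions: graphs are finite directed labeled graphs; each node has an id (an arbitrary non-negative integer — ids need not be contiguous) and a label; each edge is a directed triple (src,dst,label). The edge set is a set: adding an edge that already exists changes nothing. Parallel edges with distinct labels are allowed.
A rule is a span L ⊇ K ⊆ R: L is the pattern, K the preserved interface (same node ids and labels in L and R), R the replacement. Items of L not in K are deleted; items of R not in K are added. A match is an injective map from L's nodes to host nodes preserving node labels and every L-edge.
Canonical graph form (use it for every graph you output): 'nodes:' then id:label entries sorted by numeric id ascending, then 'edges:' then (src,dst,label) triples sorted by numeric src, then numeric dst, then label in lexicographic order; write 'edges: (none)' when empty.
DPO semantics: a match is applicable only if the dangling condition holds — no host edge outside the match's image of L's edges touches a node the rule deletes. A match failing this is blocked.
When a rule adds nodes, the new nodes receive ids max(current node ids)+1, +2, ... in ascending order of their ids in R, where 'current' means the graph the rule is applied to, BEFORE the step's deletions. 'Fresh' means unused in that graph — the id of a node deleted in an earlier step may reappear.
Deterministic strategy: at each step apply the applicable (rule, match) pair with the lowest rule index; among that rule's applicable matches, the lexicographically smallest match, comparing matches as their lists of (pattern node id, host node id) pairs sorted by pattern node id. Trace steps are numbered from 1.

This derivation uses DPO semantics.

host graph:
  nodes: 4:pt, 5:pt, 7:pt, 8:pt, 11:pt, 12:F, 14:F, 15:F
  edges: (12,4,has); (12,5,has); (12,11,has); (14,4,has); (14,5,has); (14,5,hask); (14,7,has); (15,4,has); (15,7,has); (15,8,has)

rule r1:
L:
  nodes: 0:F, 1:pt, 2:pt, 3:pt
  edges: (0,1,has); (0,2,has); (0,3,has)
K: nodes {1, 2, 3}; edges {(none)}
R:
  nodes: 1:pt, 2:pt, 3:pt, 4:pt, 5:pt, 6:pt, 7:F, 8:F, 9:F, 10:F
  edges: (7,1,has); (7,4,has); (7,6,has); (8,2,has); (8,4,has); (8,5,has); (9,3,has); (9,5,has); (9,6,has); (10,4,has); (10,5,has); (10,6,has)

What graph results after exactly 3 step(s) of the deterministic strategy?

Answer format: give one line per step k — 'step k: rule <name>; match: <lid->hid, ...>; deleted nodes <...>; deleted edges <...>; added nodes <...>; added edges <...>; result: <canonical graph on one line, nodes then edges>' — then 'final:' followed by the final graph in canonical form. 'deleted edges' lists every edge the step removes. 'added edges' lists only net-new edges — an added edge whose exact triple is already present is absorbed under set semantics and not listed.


step 1: rule r1; match: 0->12, 1->4, 2->5, 3->11; deleted nodes 12; deleted edges (12,4,has); (12,5,has); (12,11,has); added nodes 16, 17, 18, 19, 20, 21, 22; added edges (19,4,has); (19,16,has); (19,18,has); (20,5,has); (20,16,has); (20,17,has); (21,11,has); (21,17,has); (21,18,has); (22,16,has); (22,17,has); (22,18,has); result: nodes: 4:pt, 5:pt, 7:pt, 8:pt, 11:pt, 14:F, 15:F, 16:pt, 17:pt, 18:pt, 19:F, 20:F, 21:F, 22:F edges: (14,4,has); (14,5,has); (14,5,hask); (14,7,has); (15,4,has); (15,7,has); (15,8,has); (19,4,has); (19,16,has); (19,18,has); (20,5,has); (20,16,has); (20,17,has); (21,11,has); (21,17,has); (21,18,has); (22,16,has); (22,17,has); (22,18,has)
step 2: rule r1; match: 0->15, 1->4, 2->7, 3->8; deleted nodes 15; deleted edges (15,4,has); (15,7,has); (15,8,has); added nodes 23, 24, 25, 26, 27, 28, 29; added edges (26,4,has); (26,23,has); (26,25,has); (27,7,has); (27,23,has); (27,24,has); (28,8,has); (28,24,has); (28,25,has); (29,23,has); (29,24,has); (29,25,has); result: nodes: 4:pt, 5:pt, 7:pt, 8:pt, 11:pt, 14:F, 16:pt, 17:pt, 18:pt, 19:F, 20:F, 21:F, 22:F, 23:pt, 24:pt, 25:pt, 26:F, 27:F, 28:F, 29:F edges: (14,4,has); (14,5,has); (14,5,hask); (14,7,has); (19,4,has); (19,16,has); (19,18,has); (20,5,has); (20,16,has); (20,17,has); (21,11,has); (21,17,has); (21,18,has); (22,16,has); (22,17,has); (22,18,has); (26,4,has); (26,23,has); (26,25,has); (27,7,has); (27,23,has); (27,24,has); (28,8,has); (28,24,has); (28,25,has); (29,23,has); (29,24,has); (29,25,has)
step 3: rule r1; match: 0->19, 1->4, 2->16, 3->18; deleted nodes 19; deleted edges (19,4,has); (19,16,has); (19,18,has); added nodes 30, 31, 32, 33, 34, 35, 36; added edges (33,4,has); (33,30,has); (33,32,has); (34,16,has); (34,30,has); (34,31,has); (35,18,has); (35,31,has); (35,32,has); (36,30,has); (36,31,has); (36,32,has); result: nodes: 4:pt, 5:pt, 7:pt, 8:pt, 11:pt, 14:F, 16:pt, 17:pt, 18:pt, 20:F, 21:F, 22:F, 23:pt, 24:pt, 25:pt, 26:F, 27:F, 28:F, 29:F, 30:pt, 31:pt, 32:pt, 33:F, 34:F, 35:F, 36:F edges: (14,4,has); (14,5,has); (14,5,hask); (14,7,has); (20,5,has); (20,16,has); (20,17,has); (21,11,has); (21,17,has); (21,18,has); (22,16,has); (22,17,has); (22,18,has); (26,4,has); (26,23,has); (26,25,has); (27,7,has); (27,23,has); (27,24,has); (28,8,has); (28,24,has); (28,25,has); (29,23,has); (29,24,has); (29,25,has); (33,4,has); (33,30,has); (33,32,has); (34,16,has); (34,30,has); (34,31,has); (35,18,has); (35,31,has); (35,32,has); (36,30,has); (36,31,has); (36,32,has)
final:
nodes: 4:pt, 5:pt, 7:pt, 8:pt, 11:pt, 14:F, 16:pt, 17:pt, 18:pt, 20:F, 21:F, 22:F, 23:pt, 24:pt, 25:pt, 26:F, 27:F, 28:F, 29:F, 30:pt, 31:pt, 32:pt, 33:F, 34:F, 35:F, 36:F
edges: (14,4,has); (14,5,has); (14,5,hask); (14,7,has); (20,5,has); (20,16,has); (20,17,has); (21,11,has); (21,17,has); (21,18,has); (22,16,has); (22,17,has); (22,18,has); (26,4,has); (26,23,has); (26,25,has); (27,7,has); (27,23,has); (27,24,has); (28,8,has); (28,24,has); (28,25,has); (29,23,has); (29,24,has); (29,25,has); (33,4,has); (33,30,has); (33,32,has); (34,16,has); (34,30,has); (34,31,has); (35,18,has); (35,31,has); (35,32,has); (36,30,has); (36,31,has); (36,32,has)


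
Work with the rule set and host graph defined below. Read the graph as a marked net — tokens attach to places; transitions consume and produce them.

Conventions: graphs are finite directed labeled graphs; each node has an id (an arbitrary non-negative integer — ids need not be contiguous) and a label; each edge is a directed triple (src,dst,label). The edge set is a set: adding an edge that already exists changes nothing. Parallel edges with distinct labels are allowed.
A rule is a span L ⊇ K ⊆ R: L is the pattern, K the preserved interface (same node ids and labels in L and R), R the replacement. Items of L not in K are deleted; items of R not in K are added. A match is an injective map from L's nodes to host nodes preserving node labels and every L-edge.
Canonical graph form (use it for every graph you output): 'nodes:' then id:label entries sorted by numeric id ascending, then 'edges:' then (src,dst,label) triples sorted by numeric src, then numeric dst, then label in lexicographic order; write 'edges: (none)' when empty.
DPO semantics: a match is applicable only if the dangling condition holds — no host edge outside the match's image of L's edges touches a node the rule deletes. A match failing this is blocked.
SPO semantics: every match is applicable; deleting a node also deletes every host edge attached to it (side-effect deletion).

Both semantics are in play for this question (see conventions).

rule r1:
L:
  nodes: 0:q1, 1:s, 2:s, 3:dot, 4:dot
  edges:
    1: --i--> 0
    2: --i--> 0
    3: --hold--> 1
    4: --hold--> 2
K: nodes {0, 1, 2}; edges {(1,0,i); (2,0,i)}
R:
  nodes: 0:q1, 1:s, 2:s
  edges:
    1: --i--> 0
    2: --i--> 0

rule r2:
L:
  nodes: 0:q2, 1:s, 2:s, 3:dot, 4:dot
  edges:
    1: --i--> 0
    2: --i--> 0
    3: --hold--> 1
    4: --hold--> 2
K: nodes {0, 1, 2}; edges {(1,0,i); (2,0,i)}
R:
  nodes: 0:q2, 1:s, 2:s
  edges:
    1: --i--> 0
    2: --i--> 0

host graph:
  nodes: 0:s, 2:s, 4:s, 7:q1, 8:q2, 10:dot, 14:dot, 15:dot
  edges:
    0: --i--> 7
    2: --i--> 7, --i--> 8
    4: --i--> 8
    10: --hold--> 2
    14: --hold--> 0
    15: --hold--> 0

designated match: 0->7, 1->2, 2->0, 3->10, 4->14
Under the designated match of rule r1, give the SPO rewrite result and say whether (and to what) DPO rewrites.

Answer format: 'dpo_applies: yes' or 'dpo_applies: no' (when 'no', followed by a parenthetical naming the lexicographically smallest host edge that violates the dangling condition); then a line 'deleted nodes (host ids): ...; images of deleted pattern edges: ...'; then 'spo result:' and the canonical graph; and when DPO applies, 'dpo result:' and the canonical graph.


dpo_applies: yes
deleted nodes (host ids): 10, 14; images of deleted pattern edges: (10,2,hold); (14,0,hold)
spo result:
nodes: 0:s, 2:s, 4:s, 7:q1, 8:q2, 15:dot
edges: (0,7,i); (2,7,i); (2,8,i); (4,8,i); (15,0,hold)
dpo result:
nodes: 0:s, 2:s, 4:s, 7:q1, 8:q2, 15:dot
edges: (0,7,i); (2,7,i); (2,8,i); (4,8,i); (15,0,hold)


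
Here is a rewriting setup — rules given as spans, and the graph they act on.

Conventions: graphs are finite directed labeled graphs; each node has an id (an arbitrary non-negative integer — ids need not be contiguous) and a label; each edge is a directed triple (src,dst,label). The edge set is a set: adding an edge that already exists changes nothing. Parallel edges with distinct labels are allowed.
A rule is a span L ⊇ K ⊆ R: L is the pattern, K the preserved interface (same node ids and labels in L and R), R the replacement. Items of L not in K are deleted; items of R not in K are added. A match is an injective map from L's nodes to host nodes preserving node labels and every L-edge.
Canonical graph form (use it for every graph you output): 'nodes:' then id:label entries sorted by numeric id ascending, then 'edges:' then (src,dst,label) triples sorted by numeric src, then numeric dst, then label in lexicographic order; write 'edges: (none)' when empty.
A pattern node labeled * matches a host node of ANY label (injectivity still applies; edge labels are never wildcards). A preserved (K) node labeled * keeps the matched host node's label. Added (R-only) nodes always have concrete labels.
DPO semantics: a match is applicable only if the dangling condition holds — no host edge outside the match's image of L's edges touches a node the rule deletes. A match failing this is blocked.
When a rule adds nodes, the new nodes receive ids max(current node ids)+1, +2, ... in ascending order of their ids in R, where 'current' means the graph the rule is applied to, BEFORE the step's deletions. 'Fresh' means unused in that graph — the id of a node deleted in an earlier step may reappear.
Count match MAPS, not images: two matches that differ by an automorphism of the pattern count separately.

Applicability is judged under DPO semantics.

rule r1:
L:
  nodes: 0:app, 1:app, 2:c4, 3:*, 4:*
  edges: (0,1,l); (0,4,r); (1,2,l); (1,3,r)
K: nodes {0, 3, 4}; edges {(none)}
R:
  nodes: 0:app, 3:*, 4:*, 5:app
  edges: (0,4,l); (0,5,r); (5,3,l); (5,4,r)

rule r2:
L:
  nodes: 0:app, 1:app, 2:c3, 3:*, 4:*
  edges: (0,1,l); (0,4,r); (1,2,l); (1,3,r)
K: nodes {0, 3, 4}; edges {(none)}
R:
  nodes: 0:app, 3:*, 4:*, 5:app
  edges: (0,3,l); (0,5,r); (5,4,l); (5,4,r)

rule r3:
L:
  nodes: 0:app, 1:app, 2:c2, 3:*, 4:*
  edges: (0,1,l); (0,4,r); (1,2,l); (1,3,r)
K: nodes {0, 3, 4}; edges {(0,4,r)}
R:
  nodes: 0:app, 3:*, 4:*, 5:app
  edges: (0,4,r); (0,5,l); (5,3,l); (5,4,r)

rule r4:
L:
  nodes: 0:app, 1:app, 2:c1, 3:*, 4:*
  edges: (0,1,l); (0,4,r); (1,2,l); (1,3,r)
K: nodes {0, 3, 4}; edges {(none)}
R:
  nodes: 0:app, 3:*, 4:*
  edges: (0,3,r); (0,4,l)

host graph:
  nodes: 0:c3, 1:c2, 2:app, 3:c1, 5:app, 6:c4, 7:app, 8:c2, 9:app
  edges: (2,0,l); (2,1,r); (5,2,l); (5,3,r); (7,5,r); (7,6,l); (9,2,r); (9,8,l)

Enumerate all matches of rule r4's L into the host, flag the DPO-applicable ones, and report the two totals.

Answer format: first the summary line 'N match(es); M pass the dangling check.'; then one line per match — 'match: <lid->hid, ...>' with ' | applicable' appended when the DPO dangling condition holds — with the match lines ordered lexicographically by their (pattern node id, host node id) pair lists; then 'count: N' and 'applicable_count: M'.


0 match(es); 0 pass the dangling check.
count: 0
applicable_count: 0


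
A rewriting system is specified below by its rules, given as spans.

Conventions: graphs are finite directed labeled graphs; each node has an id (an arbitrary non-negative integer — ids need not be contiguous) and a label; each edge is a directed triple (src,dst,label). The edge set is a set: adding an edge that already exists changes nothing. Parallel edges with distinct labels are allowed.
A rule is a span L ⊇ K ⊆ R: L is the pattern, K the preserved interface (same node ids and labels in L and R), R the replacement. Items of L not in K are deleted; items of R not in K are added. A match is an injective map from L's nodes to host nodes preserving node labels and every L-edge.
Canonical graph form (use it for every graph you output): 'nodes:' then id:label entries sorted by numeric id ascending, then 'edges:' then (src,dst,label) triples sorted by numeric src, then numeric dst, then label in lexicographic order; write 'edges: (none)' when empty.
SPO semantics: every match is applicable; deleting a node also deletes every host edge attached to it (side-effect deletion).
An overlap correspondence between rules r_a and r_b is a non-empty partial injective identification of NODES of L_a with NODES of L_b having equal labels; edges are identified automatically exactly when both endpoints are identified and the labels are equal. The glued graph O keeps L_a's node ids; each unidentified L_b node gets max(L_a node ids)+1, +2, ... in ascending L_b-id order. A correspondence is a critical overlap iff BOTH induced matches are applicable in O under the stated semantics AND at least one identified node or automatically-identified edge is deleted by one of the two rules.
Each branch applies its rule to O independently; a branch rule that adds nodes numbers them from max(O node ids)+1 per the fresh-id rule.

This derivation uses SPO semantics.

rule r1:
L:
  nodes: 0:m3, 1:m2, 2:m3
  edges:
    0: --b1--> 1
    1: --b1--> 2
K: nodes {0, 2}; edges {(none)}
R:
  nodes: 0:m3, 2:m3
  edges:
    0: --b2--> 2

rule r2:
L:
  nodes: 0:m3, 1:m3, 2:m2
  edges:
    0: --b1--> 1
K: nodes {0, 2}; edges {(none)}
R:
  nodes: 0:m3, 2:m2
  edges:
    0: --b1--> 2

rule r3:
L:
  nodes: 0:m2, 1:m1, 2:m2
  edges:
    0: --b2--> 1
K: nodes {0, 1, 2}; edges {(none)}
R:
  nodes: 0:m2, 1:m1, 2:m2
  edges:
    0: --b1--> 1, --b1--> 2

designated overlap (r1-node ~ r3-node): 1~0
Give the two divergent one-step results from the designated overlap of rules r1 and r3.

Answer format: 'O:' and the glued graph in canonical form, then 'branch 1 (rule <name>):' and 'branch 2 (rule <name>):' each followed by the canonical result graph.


O:
nodes: 0:m3, 1:m2, 2:m3, 3:m1, 4:m2
edges: (0,1,b1); (1,2,b1); (1,3,b2)
branch 1 (rule r1):
nodes: 0:m3, 2:m3, 3:m1, 4:m2
edges: (0,2,b2)
branch 2 (rule r3):
nodes: 0:m3, 1:m2, 2:m3, 3:m1, 4:m2
edges: (0,1,b1); (1,2,b1); (1,3,b1); (1,4,b1)


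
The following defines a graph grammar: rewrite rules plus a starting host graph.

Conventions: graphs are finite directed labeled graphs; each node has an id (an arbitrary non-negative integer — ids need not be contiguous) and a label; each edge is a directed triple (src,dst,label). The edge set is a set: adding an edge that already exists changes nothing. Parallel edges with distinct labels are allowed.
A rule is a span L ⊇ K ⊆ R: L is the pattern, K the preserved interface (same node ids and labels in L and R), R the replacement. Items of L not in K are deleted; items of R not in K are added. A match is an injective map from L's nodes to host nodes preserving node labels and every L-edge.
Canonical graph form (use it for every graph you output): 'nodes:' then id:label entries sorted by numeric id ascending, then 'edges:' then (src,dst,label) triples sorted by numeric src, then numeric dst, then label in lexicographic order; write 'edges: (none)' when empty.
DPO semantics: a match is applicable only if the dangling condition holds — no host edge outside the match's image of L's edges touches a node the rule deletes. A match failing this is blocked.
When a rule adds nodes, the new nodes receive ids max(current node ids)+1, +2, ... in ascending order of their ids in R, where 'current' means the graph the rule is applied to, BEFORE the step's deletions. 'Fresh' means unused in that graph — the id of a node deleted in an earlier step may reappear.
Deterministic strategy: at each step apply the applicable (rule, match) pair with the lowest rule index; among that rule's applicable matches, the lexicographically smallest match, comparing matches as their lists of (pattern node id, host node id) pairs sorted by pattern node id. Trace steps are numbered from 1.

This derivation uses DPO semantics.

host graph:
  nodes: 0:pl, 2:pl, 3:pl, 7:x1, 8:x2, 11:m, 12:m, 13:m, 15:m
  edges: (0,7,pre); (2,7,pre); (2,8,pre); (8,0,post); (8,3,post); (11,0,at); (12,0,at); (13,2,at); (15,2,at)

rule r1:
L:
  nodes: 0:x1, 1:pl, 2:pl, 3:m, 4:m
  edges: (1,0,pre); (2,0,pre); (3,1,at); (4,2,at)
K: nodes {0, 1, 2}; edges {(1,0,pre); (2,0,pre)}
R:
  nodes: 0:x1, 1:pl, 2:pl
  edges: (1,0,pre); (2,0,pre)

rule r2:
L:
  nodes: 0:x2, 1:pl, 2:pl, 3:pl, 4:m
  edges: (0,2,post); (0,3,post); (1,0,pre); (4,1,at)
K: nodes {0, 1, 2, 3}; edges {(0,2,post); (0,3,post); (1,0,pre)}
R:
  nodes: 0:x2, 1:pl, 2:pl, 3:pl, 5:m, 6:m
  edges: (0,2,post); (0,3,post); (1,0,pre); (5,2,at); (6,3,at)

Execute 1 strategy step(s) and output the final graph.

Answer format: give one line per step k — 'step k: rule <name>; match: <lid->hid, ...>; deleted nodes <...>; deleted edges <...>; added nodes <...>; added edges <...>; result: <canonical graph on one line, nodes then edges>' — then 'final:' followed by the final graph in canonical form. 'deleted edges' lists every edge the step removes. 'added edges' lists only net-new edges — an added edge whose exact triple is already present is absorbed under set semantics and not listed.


step 1: rule r1; match: 0->7, 1->0, 2->2, 3->11, 4->13; deleted nodes 11, 13; deleted edges (11,0,at); (13,2,at); added nodes (none); added edges (none); result: nodes: 0:pl, 2:pl, 3:pl, 7:x1, 8:x2, 12:m, 15:m edges: (0,7,pre); (2,7,pre); (2,8,pre); (8,0,post); (8,3,post); (12,0,at); (15,2,at)
final:
nodes: 0:pl, 2:pl, 3:pl, 7:x1, 8:x2, 12:m, 15:m
edges: (0,7,pre); (2,7,pre); (2,8,pre); (8,0,post); (8,3,post); (12,0,at); (15,2,at)


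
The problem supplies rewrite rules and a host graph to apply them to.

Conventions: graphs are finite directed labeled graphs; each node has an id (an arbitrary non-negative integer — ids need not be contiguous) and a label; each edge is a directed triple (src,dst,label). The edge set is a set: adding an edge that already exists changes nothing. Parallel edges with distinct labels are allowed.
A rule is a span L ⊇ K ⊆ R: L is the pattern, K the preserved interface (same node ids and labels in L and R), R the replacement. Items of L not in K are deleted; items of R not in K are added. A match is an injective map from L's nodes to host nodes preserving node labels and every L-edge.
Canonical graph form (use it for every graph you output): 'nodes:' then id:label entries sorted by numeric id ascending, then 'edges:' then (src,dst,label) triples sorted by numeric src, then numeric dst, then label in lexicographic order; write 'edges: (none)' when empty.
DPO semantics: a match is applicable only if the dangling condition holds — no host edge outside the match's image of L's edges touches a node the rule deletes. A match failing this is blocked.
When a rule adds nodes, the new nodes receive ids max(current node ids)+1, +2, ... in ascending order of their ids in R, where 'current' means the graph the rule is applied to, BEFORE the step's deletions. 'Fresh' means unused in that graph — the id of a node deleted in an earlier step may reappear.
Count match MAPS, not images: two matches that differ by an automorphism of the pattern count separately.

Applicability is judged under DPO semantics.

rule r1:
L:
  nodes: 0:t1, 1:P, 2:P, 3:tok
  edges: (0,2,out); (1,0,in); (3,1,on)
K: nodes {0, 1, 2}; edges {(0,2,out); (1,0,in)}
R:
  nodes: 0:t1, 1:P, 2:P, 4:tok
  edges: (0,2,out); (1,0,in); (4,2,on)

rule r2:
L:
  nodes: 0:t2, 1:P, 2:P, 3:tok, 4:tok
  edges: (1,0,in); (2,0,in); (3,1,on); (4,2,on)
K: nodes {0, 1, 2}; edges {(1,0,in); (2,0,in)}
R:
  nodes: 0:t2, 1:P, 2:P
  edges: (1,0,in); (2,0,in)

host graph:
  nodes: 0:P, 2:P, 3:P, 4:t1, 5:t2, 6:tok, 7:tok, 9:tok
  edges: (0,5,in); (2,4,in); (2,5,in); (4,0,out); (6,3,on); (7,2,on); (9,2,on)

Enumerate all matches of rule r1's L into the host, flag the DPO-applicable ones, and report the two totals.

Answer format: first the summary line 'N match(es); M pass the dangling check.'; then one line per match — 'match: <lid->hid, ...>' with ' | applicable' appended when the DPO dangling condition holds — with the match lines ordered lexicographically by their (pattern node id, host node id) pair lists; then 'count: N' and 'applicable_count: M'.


2 match(es); 2 pass the dangling check.
match: 0->4, 1->2, 2->0, 3->7 | applicable
match: 0->4, 1->2, 2->0, 3->9 | applicable
count: 2
applicable_count: 2


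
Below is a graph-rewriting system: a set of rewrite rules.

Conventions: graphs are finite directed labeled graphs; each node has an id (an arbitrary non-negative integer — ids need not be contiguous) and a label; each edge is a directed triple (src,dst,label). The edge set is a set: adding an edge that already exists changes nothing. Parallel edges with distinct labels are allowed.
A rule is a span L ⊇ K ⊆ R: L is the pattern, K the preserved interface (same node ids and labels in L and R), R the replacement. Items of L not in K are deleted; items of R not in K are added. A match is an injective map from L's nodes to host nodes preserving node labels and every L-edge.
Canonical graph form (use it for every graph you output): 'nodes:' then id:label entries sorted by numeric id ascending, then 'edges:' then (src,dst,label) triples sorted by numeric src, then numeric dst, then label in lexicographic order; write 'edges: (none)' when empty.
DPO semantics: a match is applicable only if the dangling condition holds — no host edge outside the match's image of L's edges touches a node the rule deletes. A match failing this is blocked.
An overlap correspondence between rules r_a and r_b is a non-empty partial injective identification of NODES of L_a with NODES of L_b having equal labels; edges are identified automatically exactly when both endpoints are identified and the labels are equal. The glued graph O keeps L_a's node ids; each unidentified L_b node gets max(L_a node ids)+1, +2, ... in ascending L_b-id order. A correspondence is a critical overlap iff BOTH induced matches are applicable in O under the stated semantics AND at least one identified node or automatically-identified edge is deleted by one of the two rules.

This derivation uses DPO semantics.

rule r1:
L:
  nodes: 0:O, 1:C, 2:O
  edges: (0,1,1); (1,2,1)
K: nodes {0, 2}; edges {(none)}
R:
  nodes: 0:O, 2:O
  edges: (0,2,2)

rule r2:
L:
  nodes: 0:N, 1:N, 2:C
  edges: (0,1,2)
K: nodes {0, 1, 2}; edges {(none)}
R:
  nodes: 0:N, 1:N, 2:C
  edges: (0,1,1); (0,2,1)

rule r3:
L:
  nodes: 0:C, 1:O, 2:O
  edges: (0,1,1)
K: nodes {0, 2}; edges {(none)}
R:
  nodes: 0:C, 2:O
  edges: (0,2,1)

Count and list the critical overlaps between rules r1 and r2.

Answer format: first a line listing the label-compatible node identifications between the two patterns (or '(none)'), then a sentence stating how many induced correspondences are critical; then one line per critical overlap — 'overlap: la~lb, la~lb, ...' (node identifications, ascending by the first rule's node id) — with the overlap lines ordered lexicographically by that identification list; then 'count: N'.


label-compatible node identifications between L(r1) and L(r2): 1~2
1 of the induced correspondences is a critical overlap of r1 and r2.
overlap: 1~2
count: 1


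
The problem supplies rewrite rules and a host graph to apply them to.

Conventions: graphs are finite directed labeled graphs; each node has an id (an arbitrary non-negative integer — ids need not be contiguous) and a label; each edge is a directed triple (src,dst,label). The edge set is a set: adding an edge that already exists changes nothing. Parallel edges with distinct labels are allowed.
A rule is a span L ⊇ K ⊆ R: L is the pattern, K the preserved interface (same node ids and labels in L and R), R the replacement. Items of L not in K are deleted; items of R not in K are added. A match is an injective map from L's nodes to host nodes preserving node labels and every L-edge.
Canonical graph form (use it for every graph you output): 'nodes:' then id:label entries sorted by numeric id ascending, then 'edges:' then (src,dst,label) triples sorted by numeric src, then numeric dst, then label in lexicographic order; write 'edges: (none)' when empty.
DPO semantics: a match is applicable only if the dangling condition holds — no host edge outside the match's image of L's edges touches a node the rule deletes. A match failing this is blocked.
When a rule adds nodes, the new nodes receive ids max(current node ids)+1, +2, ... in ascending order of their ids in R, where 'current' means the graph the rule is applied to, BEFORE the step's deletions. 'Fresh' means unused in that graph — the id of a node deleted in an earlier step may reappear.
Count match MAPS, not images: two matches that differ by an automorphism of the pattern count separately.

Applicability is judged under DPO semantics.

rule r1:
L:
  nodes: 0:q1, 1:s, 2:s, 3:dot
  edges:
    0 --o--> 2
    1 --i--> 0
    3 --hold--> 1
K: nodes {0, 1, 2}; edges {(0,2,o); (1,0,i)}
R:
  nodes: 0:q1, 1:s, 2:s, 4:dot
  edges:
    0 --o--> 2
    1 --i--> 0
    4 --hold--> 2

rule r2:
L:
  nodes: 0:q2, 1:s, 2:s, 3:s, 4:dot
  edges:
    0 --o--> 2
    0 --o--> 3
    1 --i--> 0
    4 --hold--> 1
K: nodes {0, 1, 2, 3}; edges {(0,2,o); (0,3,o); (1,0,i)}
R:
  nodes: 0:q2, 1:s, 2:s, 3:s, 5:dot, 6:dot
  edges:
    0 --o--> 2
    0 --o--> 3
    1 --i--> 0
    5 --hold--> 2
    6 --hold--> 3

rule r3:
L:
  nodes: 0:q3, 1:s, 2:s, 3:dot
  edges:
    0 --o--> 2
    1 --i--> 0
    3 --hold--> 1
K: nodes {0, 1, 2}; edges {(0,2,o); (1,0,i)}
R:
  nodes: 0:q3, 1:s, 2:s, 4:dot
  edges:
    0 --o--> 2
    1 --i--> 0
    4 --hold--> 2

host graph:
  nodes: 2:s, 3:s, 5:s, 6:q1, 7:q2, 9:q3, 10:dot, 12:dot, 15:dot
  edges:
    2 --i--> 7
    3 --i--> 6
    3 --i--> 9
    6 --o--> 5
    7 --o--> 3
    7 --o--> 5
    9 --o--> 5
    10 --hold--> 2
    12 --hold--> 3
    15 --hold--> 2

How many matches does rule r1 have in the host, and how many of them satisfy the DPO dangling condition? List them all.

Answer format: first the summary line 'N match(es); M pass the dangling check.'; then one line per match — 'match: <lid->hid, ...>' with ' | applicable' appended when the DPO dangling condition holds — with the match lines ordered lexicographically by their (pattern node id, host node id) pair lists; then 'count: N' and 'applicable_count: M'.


1 match(es); 1 pass the dangling check.
match: 0->6, 1->3, 2->5, 3->12 | applicable
count: 1
applicable_count: 1
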